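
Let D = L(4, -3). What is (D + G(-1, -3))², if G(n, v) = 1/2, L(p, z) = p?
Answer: 81/4 ≈ 20.250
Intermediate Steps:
G(n, v) = ½
D = 4
(D + G(-1, -3))² = (4 + ½)² = (9/2)² = 81/4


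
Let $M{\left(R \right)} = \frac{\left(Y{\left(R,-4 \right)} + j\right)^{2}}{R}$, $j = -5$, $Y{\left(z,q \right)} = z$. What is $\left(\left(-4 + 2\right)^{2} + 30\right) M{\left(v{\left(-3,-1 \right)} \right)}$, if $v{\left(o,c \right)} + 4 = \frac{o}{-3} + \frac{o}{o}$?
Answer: $-833$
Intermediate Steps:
$v{\left(o,c \right)} = -3 - \frac{o}{3}$ ($v{\left(o,c \right)} = -4 + \left(\frac{o}{-3} + \frac{o}{o}\right) = -4 + \left(o \left(- \frac{1}{3}\right) + 1\right) = -4 - \left(-1 + \frac{o}{3}\right) = -3 - \frac{o}{3}$)
$M{\left(R \right)} = \frac{\left(-5 + R\right)^{2}}{R}$ ($M{\left(R \right)} = \frac{\left(R - 5\right)^{2}}{R} = \frac{\left(-5 + R\right)^{2}}{R}$)
$\left(\left(-4 + 2\right)^{2} + 30\right) M{\left(v{\left(-3,-1 \right)} \right)} = \left(\left(-4 + 2\right)^{2} + 30\right) \frac{\left(-5 - 2\right)^{2}}{-3 - -1} = \left(\left(-2\right)^{2} + 30\right) \frac{\left(-5 + \left(-3 + 1\right)\right)^{2}}{-3 + 1} = \left(4 + 30\right) \frac{\left(-5 - 2\right)^{2}}{-2} = 34 \left(- \frac{\left(-7\right)^{2}}{2}\right) = 34 \left(\left(- \frac{1}{2}\right) 49\right) = 34 \left(- \frac{49}{2}\right) = -833$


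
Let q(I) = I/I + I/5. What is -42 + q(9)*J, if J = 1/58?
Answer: -6083/145 ≈ -41.952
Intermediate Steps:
J = 1/58 ≈ 0.017241
q(I) = 1 + I/5 (q(I) = 1 + I*(⅕) = 1 + I/5)
-42 + q(9)*J = -42 + (1 + (⅕)*9)*(1/58) = -42 + (1 + 9/5)*(1/58) = -42 + (14/5)*(1/58) = -42 + 7/145 = -6083/145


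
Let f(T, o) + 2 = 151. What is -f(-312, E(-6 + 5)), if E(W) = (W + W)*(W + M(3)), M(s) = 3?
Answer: -149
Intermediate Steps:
E(W) = 2*W*(3 + W) (E(W) = (W + W)*(W + 3) = (2*W)*(3 + W) = 2*W*(3 + W))
f(T, o) = 149 (f(T, o) = -2 + 151 = 149)
-f(-312, E(-6 + 5)) = -1*149 = -149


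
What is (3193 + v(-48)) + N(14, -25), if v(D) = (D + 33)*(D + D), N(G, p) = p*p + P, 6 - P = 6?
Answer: 5258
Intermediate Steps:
P = 0 (P = 6 - 1*6 = 6 - 6 = 0)
N(G, p) = p² (N(G, p) = p*p + 0 = p² + 0 = p²)
v(D) = 2*D*(33 + D) (v(D) = (33 + D)*(2*D) = 2*D*(33 + D))
(3193 + v(-48)) + N(14, -25) = (3193 + 2*(-48)*(33 - 48)) + (-25)² = (3193 + 2*(-48)*(-15)) + 625 = (3193 + 1440) + 625 = 4633 + 625 = 5258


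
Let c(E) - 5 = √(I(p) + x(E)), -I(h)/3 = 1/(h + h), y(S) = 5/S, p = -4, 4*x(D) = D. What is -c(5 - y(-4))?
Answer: -5 - √31/4 ≈ -6.3919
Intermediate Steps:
x(D) = D/4
I(h) = -3/(2*h) (I(h) = -3/(h + h) = -3*1/(2*h) = -3/(2*h))
c(E) = 5 + √(3/8 + E/4) (c(E) = 5 + √(-3/2/(-4) + E/4) = 5 + √(-3/2*(-¼) + E/4) = 5 + √(3/8 + E/4))
-c(5 - y(-4)) = -(5 + √(6 + 4*(5 - 5/(-4)))/4) = -(5 + √(6 + 4*(5 - 5*(-1)/4))/4) = -(5 + √(6 + 4*(5 - 1*(-5/4)))/4) = -(5 + √(6 + 4*(5 + 5/4))/4) = -(5 + √(6 + 4*(25/4))/4) = -(5 + √(6 + 25)/4) = -(5 + √31/4) = -5 - √31/4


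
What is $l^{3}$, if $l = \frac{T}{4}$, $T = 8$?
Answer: $8$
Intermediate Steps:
$l = 2$ ($l = \frac{8}{4} = 8 \cdot \frac{1}{4} = 2$)
$l^{3} = 2^{3} = 8$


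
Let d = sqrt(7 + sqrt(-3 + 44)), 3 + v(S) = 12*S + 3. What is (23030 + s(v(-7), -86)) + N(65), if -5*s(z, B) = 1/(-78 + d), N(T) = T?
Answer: 23095 + 1/(390 - 5*sqrt(7 + sqrt(41))) ≈ 23095.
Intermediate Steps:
v(S) = 12*S (v(S) = -3 + (12*S + 3) = -3 + (3 + 12*S) = 12*S)
d = sqrt(7 + sqrt(41)) ≈ 3.6610
s(z, B) = -1/(5*(-78 + sqrt(7 + sqrt(41))))
(23030 + s(v(-7), -86)) + N(65) = (23030 + 1/(390 - 5*sqrt(7 + sqrt(41)))) + 65 = 23095 + 1/(390 - 5*sqrt(7 + sqrt(41)))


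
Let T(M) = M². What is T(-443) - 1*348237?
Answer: -151988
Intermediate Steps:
T(-443) - 1*348237 = (-443)² - 1*348237 = 196249 - 348237 = -151988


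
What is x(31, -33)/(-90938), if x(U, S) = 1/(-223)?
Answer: 1/20279174 ≈ 4.9312e-8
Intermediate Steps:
x(U, S) = -1/223
x(31, -33)/(-90938) = -1/223/(-90938) = -1/223*(-1/90938) = 1/20279174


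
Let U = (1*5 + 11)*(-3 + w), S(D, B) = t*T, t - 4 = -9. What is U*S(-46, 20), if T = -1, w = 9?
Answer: 480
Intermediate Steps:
t = -5 (t = 4 - 9 = -5)
S(D, B) = 5 (S(D, B) = -5*(-1) = 5)
U = 96 (U = (1*5 + 11)*(-3 + 9) = (5 + 11)*6 = 16*6 = 96)
U*S(-46, 20) = 96*5 = 480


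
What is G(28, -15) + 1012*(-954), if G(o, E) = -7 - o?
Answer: -965483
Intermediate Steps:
G(28, -15) + 1012*(-954) = (-7 - 1*28) + 1012*(-954) = (-7 - 28) - 965448 = -35 - 965448 = -965483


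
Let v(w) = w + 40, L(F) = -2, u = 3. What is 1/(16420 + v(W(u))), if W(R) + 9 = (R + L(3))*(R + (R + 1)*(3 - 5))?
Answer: 1/16446 ≈ 6.0805e-5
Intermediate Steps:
W(R) = -9 + (-2 + R)*(-2 - R) (W(R) = -9 + (R - 2)*(R + (R + 1)*(3 - 5)) = -9 + (-2 + R)*(R + (1 + R)*(-2)) = -9 + (-2 + R)*(R + (-2 - 2*R)) = -9 + (-2 + R)*(-2 - R))
v(w) = 40 + w
1/(16420 + v(W(u))) = 1/(16420 + (40 + (-5 - 1*3**2))) = 1/(16420 + (40 + (-5 - 1*9))) = 1/(16420 + (40 + (-5 - 9))) = 1/(16420 + (40 - 14)) = 1/(16420 + 26) = 1/16446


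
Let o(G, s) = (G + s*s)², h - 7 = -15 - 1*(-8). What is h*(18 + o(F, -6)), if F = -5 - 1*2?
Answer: 0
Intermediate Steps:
F = -7 (F = -5 - 2 = -7)
h = 0 (h = 7 + (-15 - 1*(-8)) = 7 + (-15 + 8) = 7 - 7 = 0)
o(G, s) = (G + s²)²
h*(18 + o(F, -6)) = 0*(18 + (-7 + (-6)²)²) = 0*(18 + (-7 + 36)²) = 0*(18 + 29²) = 0*(18 + 841) = 0*859 = 0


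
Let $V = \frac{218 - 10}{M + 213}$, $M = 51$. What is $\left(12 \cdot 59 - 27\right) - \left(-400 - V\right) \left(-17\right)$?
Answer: $- \frac{202369}{33} \approx -6132.4$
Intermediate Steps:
$V = \frac{26}{33}$ ($V = \frac{218 - 10}{51 + 213} = \frac{208}{264} = 208 \cdot \frac{1}{264} = \frac{26}{33} \approx 0.78788$)
$\left(12 \cdot 59 - 27\right) - \left(-400 - V\right) \left(-17\right) = \left(12 \cdot 59 - 27\right) - \left(-400 - \frac{26}{33}\right) \left(-17\right) = \left(708 - 27\right) - \left(-400 - \frac{26}{33}\right) \left(-17\right) = 681 - \left(- \frac{13226}{33}\right) \left(-17\right) = 681 - \frac{224842}{33} = - \frac{202369}{33}$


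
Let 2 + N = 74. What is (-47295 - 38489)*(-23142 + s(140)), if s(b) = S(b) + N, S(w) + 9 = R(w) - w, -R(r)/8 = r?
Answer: 2087896776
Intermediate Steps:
N = 72 (N = -2 + 74 = 72)
R(r) = -8*r
S(w) = -9 - 9*w (S(w) = -9 + (-8*w - w) = -9 - 9*w)
s(b) = 63 - 9*b (s(b) = (-9 - 9*b) + 72 = 63 - 9*b)
(-47295 - 38489)*(-23142 + s(140)) = (-47295 - 38489)*(-23142 + (63 - 9*140)) = -85784*(-23142 + (63 - 1260)) = -85784*(-23142 - 1197) = -85784*(-24339) = 2087896776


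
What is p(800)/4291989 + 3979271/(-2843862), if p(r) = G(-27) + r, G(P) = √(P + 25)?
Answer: -1897412474491/1356202713502 + I*√2/4291989 ≈ -1.3991 + 3.295e-7*I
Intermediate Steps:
G(P) = √(25 + P)
p(r) = r + I*√2 (p(r) = √(25 - 27) + r = √(-2) + r = I*√2 + r = r + I*√2)
p(800)/4291989 + 3979271/(-2843862) = (800 + I*√2)/4291989 + 3979271/(-2843862) = (800 + I*√2)*(1/4291989) + 3979271*(-1/2843862) = (800/4291989 + I*√2/4291989) - 3979271/2843862 = -1897412474491/1356202713502 + I*√2/4291989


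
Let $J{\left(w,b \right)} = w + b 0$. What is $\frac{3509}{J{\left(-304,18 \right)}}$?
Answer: $- \frac{3509}{304} \approx -11.543$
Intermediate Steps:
$J{\left(w,b \right)} = w$ ($J{\left(w,b \right)} = w + 0 = w$)
$\frac{3509}{J{\left(-304,18 \right)}} = \frac{3509}{-304} = 3509 \left(- \frac{1}{304}\right) = - \frac{3509}{304}$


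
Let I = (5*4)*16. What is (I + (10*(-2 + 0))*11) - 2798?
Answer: -2698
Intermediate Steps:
I = 320 (I = 20*16 = 320)
(I + (10*(-2 + 0))*11) - 2798 = (320 + (10*(-2 + 0))*11) - 2798 = (320 + (10*(-2))*11) - 2798 = (320 - 20*11) - 2798 = (320 - 220) - 2798 = 100 - 2798 = -2698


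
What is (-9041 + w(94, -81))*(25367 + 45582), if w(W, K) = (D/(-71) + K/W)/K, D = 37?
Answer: -346763317317625/540594 ≈ -6.4145e+8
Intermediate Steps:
w(W, K) = (-37/71 + K/W)/K (w(W, K) = (37/(-71) + K/W)/K = (37*(-1/71) + K/W)/K = (-37/71 + K/W)/K)
(-9041 + w(94, -81))*(25367 + 45582) = (-9041 + (1/94 - 37/71/(-81)))*(25367 + 45582) = (-9041 + (1/94 - 37/71*(-1/81)))*70949 = (-9041 + (1/94 + 37/5751))*70949 = (-9041 + 9229/540594)*70949 = -4887501125/540594*70949 = -346763317317625/540594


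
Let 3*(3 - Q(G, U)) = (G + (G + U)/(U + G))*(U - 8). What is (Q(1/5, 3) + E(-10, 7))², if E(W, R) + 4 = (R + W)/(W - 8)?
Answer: 49/36 ≈ 1.3611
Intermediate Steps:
Q(G, U) = 3 - (1 + G)*(-8 + U)/3 (Q(G, U) = 3 - (G + (G + U)/(U + G))*(U - 8)/3 = 3 - (G + (G + U)/(G + U))*(-8 + U)/3 = 3 - (G + 1)*(-8 + U)/3 = 3 - (1 + G)*(-8 + U)/3)
E(W, R) = -4 + (R + W)/(-8 + W) (E(W, R) = -4 + (R + W)/(W - 8) = -4 + (R + W)/(-8 + W))
(Q(1/5, 3) + E(-10, 7))² = ((17/3 - ⅓*3 + (8/3)/5 - ⅓*3/5) + (32 + 7 - 3*(-10))/(-8 - 10))² = ((17/3 - 1 + (8/3)*(⅕) - ⅓*⅕*3) + (32 + 7 + 30)/(-18))² = ((17/3 - 1 + 8/15 - ⅕) - 1/18*69)² = (5 - 23/6)² = (7/6)² = 49/36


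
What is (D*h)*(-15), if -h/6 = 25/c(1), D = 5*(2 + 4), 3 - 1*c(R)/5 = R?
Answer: 6750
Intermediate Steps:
c(R) = 15 - 5*R
D = 30 (D = 5*6 = 30)
h = -15 (h = -150/(15 - 5*1) = -150/(15 - 5) = -150/10 = -6*5/2 = -15)
(D*h)*(-15) = (30*(-15))*(-15) = -450*(-15) = 6750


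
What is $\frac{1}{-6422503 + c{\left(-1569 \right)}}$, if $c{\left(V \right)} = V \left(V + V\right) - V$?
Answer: $- \frac{1}{1497412} \approx -6.6782 \cdot 10^{-7}$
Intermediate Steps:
$c{\left(V \right)} = - V + 2 V^{2}$ ($c{\left(V \right)} = V 2 V - V = 2 V^{2} - V = - V + 2 V^{2}$)
$\frac{1}{-6422503 + c{\left(-1569 \right)}} = \frac{1}{-6422503 - 1569 \left(-1 + 2 \left(-1569\right)\right)} = \frac{1}{-6422503 - 1569 \left(-1 - 3138\right)} = \frac{1}{-6422503 - -4925091} = \frac{1}{-6422503 + 4925091} = \frac{1}{-1497412} = - \frac{1}{1497412}$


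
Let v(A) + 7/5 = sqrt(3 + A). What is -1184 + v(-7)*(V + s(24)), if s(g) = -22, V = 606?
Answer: -10008/5 + 1168*I ≈ -2001.6 + 1168.0*I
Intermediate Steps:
v(A) = -7/5 + sqrt(3 + A)
-1184 + v(-7)*(V + s(24)) = -1184 + (-7/5 + sqrt(3 - 7))*(606 - 22) = -1184 + (-7/5 + sqrt(-4))*584 = -1184 + (-7/5 + 2*I)*584 = -1184 + (-4088/5 + 1168*I) = -10008/5 + 1168*I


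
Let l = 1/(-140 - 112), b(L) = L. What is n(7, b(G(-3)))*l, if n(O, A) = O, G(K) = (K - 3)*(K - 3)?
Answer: -1/36 ≈ -0.027778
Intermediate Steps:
G(K) = (-3 + K)**2 (G(K) = (-3 + K)*(-3 + K) = (-3 + K)**2)
l = -1/252 (l = 1/(-252) = -1/252 ≈ -0.0039683)
n(7, b(G(-3)))*l = 7*(-1/252) = -1/36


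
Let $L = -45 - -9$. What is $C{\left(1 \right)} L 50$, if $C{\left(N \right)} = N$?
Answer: $-1800$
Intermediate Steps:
$L = -36$ ($L = -45 + 9 = -36$)
$C{\left(1 \right)} L 50 = 1 \left(-36\right) 50 = \left(-36\right) 50 = -1800$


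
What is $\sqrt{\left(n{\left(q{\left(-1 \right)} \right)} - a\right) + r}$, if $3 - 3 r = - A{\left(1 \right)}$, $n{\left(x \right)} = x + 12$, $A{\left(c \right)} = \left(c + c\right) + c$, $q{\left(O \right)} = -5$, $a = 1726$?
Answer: $i \sqrt{1717} \approx 41.437 i$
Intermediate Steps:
$A{\left(c \right)} = 3 c$ ($A{\left(c \right)} = 2 c + c = 3 c$)
$n{\left(x \right)} = 12 + x$
$r = 2$ ($r = 1 - \frac{\left(-1\right) 3 \cdot 1}{3} = 1 - \frac{\left(-1\right) 3}{3} = 1 - -1 = 1 + 1 = 2$)
$\sqrt{\left(n{\left(q{\left(-1 \right)} \right)} - a\right) + r} = \sqrt{\left(\left(12 - 5\right) - 1726\right) + 2} = \sqrt{\left(7 - 1726\right) + 2} = \sqrt{-1719 + 2} = \sqrt{-1717} = i \sqrt{1717}$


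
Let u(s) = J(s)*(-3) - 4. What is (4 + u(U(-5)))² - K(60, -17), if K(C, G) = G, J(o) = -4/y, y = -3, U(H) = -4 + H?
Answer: 33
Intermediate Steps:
J(o) = 4/3 (J(o) = -4/(-3) = -4*(-⅓) = 4/3)
u(s) = -8 (u(s) = (4/3)*(-3) - 4 = -4 - 4 = -8)
(4 + u(U(-5)))² - K(60, -17) = (4 - 8)² - 1*(-17) = (-4)² + 17 = 16 + 17 = 33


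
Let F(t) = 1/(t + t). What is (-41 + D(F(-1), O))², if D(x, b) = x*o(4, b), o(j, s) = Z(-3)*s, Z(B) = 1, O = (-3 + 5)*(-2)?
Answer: 1521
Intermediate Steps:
F(t) = 1/(2*t)
O = -4 (O = 2*(-2) = -4)
o(j, s) = s (o(j, s) = 1*s = s)
D(x, b) = b*x (D(x, b) = x*b = b*x)
(-41 + D(F(-1), O))² = (-41 - 2/(-1))² = (-41 - 2*(-1))² = (-41 - 4*(-½))² = (-41 + 2)² = (-39)² = 1521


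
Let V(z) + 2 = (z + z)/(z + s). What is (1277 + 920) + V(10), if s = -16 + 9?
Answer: 6605/3 ≈ 2201.7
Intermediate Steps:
s = -7
V(z) = -2 + 2*z/(-7 + z) (V(z) = -2 + (z + z)/(z - 7) = -2 + (2*z)/(-7 + z) = -2 + 2*z/(-7 + z))
(1277 + 920) + V(10) = (1277 + 920) + 14/(-7 + 10) = 2197 + 14/3 = 6605/3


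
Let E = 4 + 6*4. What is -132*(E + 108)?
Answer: -17952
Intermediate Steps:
E = 28 (E = 4 + 24 = 28)
-132*(E + 108) = -132*(28 + 108) = -132*136 = -17952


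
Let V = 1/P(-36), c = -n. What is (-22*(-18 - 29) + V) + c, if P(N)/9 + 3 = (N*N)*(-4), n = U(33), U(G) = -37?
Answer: 49997492/46683 ≈ 1071.0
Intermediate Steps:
n = -37
P(N) = -27 - 36*N² (P(N) = -27 + 9*((N*N)*(-4)) = -27 + 9*(N²*(-4)) = -27 + 9*(-4*N²) = -27 - 36*N²)
c = 37 (c = -1*(-37) = 37)
V = -1/46683 (V = 1/(-27 - 36*(-36)²) = 1/(-27 - 36*1296) = 1/(-27 - 46656) = 1/(-46683) = -1/46683 ≈ -2.1421e-5)
(-22*(-18 - 29) + V) + c = (-22*(-18 - 29) - 1/46683) + 37 = (-22*(-47) - 1/46683) + 37 = (1034 - 1/46683) + 37 = 48270221/46683 + 37 = 49997492/46683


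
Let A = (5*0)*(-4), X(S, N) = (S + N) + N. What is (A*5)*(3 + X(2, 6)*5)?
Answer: 0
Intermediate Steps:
X(S, N) = S + 2*N (X(S, N) = (N + S) + N = S + 2*N)
A = 0 (A = 0*(-4) = 0)
(A*5)*(3 + X(2, 6)*5) = (0*5)*(3 + (2 + 2*6)*5) = 0*(3 + (2 + 12)*5) = 0*(3 + 14*5) = 0*(3 + 70) = 0*73 = 0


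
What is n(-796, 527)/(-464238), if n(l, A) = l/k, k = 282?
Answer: 199/32728779 ≈ 6.0803e-6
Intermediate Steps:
n(l, A) = l/282
n(-796, 527)/(-464238) = ((1/282)*(-796))/(-464238) = -398/141*(-1/464238) = 199/32728779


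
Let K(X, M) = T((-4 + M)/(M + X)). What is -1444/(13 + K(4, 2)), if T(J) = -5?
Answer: -361/2 ≈ -180.50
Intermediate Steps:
K(X, M) = -5
-1444/(13 + K(4, 2)) = -1444/(13 - 5) = -1444/8 = -1444*⅛ = -361/2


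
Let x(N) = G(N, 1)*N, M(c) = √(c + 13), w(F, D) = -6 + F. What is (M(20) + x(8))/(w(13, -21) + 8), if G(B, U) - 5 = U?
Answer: 16/5 + √33/15 ≈ 3.5830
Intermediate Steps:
G(B, U) = 5 + U
M(c) = √(13 + c)
x(N) = 6*N (x(N) = (5 + 1)*N = 6*N)
(M(20) + x(8))/(w(13, -21) + 8) = (√(13 + 20) + 6*8)/((-6 + 13) + 8) = (√33 + 48)/(7 + 8) = (48 + √33)/15 = (48 + √33)*(1/15) = 16/5 + √33/15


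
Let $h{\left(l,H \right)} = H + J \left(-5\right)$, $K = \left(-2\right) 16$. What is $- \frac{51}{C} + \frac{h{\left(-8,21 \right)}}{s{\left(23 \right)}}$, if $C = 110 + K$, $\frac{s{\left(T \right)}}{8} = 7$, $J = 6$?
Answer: $- \frac{593}{728} \approx -0.81456$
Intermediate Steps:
$s{\left(T \right)} = 56$ ($s{\left(T \right)} = 8 \cdot 7 = 56$)
$K = -32$
$h{\left(l,H \right)} = -30 + H$ ($h{\left(l,H \right)} = H + 6 \left(-5\right) = H - 30 = -30 + H$)
$C = 78$ ($C = 110 - 32 = 78$)
$- \frac{51}{C} + \frac{h{\left(-8,21 \right)}}{s{\left(23 \right)}} = - \frac{51}{78} + \frac{-30 + 21}{56} = \left(-51\right) \frac{1}{78} - \frac{9}{56} = - \frac{17}{26} - \frac{9}{56} = - \frac{593}{728}$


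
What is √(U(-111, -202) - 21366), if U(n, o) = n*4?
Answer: I*√21810 ≈ 147.68*I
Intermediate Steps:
U(n, o) = 4*n
√(U(-111, -202) - 21366) = √(4*(-111) - 21366) = √(-444 - 21366) = √(-21810) = I*√21810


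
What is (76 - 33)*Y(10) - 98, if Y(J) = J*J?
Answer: 4202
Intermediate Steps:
Y(J) = J²
(76 - 33)*Y(10) - 98 = (76 - 33)*10² - 98 = 43*100 - 98 = 4300 - 98 = 4202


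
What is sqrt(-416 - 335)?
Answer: I*sqrt(751) ≈ 27.404*I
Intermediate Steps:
sqrt(-416 - 335) = sqrt(-751) = I*sqrt(751)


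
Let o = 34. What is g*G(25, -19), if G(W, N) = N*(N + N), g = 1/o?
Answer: 361/17 ≈ 21.235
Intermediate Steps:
g = 1/34 ≈ 0.029412
G(W, N) = 2*N**2 (G(W, N) = N*(2*N) = 2*N**2)
g*G(25, -19) = (2*(-19)**2)/34 = (2*361)/34 = (1/34)*722 = 361/17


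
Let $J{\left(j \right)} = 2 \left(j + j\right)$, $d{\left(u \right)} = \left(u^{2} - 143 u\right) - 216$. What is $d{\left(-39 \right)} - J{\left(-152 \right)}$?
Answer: $7490$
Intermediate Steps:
$d{\left(u \right)} = -216 + u^{2} - 143 u$
$J{\left(j \right)} = 4 j$ ($J{\left(j \right)} = 2 \cdot 2 j = 4 j$)
$d{\left(-39 \right)} - J{\left(-152 \right)} = \left(-216 + \left(-39\right)^{2} - -5577\right) - 4 \left(-152\right) = \left(-216 + 1521 + 5577\right) - -608 = 6882 + 608 = 7490$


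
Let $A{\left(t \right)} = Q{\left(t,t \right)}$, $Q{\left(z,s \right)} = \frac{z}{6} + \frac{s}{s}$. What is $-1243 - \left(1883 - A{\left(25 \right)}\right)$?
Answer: $- \frac{18725}{6} \approx -3120.8$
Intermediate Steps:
$Q{\left(z,s \right)} = 1 + \frac{z}{6}$ ($Q{\left(z,s \right)} = z \frac{1}{6} + 1 = \frac{z}{6} + 1 = 1 + \frac{z}{6}$)
$A{\left(t \right)} = 1 + \frac{t}{6}$
$-1243 - \left(1883 - A{\left(25 \right)}\right) = -1243 - \left(1883 - \left(1 + \frac{1}{6} \cdot 25\right)\right) = -1243 - \left(1883 - \left(1 + \frac{25}{6}\right)\right) = -1243 - \left(1883 - \frac{31}{6}\right) = -1243 - \frac{11267}{6} = - \frac{18725}{6}$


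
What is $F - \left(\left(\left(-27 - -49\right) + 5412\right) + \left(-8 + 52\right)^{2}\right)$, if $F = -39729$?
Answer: $-47099$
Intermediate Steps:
$F - \left(\left(\left(-27 - -49\right) + 5412\right) + \left(-8 + 52\right)^{2}\right) = -39729 - \left(\left(\left(-27 - -49\right) + 5412\right) + \left(-8 + 52\right)^{2}\right) = -39729 - \left(\left(\left(-27 + 49\right) + 5412\right) + 44^{2}\right) = -39729 - \left(\left(22 + 5412\right) + 1936\right) = -39729 - \left(5434 + 1936\right) = -39729 - 7370 = -47099$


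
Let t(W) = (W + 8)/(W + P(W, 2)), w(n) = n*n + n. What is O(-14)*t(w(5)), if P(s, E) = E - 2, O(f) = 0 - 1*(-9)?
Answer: 57/5 ≈ 11.400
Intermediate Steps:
O(f) = 9 (O(f) = 0 + 9 = 9)
P(s, E) = -2 + E
w(n) = n + n² (w(n) = n² + n = n + n²)
t(W) = (8 + W)/W (t(W) = (W + 8)/(W + (-2 + 2)) = (8 + W)/(W + 0) = (8 + W)/W)
O(-14)*t(w(5)) = 9*((8 + 5*(1 + 5))/((5*(1 + 5)))) = 9*((8 + 5*6)/((5*6))) = 9*((8 + 30)/30) = 9*((1/30)*38) = 9*(19/15) = 57/5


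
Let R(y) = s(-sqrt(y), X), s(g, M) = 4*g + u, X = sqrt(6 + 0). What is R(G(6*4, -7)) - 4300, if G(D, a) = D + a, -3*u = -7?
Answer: -12893/3 - 4*sqrt(17) ≈ -4314.2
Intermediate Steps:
u = 7/3 (u = -1/3*(-7) = 7/3 ≈ 2.3333)
X = sqrt(6) ≈ 2.4495
s(g, M) = 7/3 + 4*g (s(g, M) = 4*g + 7/3 = 7/3 + 4*g)
R(y) = 7/3 - 4*sqrt(y) (R(y) = 7/3 + 4*(-sqrt(y)) = 7/3 - 4*sqrt(y))
R(G(6*4, -7)) - 4300 = (7/3 - 4*sqrt(6*4 - 7)) - 4300 = (7/3 - 4*sqrt(24 - 7)) - 4300 = (7/3 - 4*sqrt(17)) - 4300 = -12893/3 - 4*sqrt(17)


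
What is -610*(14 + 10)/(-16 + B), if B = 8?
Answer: 1830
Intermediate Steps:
-610*(14 + 10)/(-16 + B) = -610*(14 + 10)/(-16 + 8) = -14640/(-8) = -14640*(-1)/8 = -610*(-3) = 1830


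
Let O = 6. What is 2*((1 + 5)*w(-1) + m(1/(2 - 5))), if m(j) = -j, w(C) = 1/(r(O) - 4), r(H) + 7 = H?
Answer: -26/15 ≈ -1.7333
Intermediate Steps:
r(H) = -7 + H
w(C) = -1/5 (w(C) = 1/((-7 + 6) - 4) = 1/(-1 - 4) = 1/(-5) = -1/5)
2*((1 + 5)*w(-1) + m(1/(2 - 5))) = 2*((1 + 5)*(-1/5) - 1/(2 - 5)) = 2*(6*(-1/5) - 1/(-3)) = 2*(-6/5 - 1*(-1/3)) = 2*(-6/5 + 1/3) = 2*(-13/15) = -26/15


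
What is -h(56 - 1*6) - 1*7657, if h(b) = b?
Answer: -7707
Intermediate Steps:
-h(56 - 1*6) - 1*7657 = -(56 - 1*6) - 1*7657 = -(56 - 6) - 7657 = -1*50 - 7657 = -50 - 7657 = -7707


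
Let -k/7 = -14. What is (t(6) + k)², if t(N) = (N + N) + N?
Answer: 13456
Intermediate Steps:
k = 98 (k = -7*(-14) = 98)
t(N) = 3*N (t(N) = 2*N + N = 3*N)
(t(6) + k)² = (3*6 + 98)² = (18 + 98)² = 116² = 13456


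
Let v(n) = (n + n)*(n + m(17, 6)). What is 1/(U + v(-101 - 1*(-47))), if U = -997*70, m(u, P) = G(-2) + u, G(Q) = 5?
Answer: -1/66334 ≈ -1.5075e-5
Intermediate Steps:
m(u, P) = 5 + u
v(n) = 2*n*(22 + n) (v(n) = (n + n)*(n + (5 + 17)) = (2*n)*(n + 22) = (2*n)*(22 + n) = 2*n*(22 + n))
U = -69790
1/(U + v(-101 - 1*(-47))) = 1/(-69790 + 2*(-101 - 1*(-47))*(22 + (-101 - 1*(-47)))) = 1/(-69790 + 2*(-101 + 47)*(22 + (-101 + 47))) = 1/(-69790 + 2*(-54)*(22 - 54)) = 1/(-69790 + 2*(-54)*(-32)) = 1/(-69790 + 3456) = 1/(-66334) = -1/66334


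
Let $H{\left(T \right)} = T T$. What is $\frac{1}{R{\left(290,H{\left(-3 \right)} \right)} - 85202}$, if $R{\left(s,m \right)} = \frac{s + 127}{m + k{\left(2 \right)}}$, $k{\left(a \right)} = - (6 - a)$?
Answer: $- \frac{5}{425593} \approx -1.1748 \cdot 10^{-5}$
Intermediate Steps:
$k{\left(a \right)} = -6 + a$
$H{\left(T \right)} = T^{2}$
$R{\left(s,m \right)} = \frac{127 + s}{-4 + m}$ ($R{\left(s,m \right)} = \frac{s + 127}{m + \left(-6 + 2\right)} = \frac{127 + s}{m - 4} = \frac{127 + s}{-4 + m}$)
$\frac{1}{R{\left(290,H{\left(-3 \right)} \right)} - 85202} = \frac{1}{\frac{127 + 290}{-4 + \left(-3\right)^{2}} - 85202} = \frac{1}{\frac{1}{-4 + 9} \cdot 417 - 85202} = \frac{1}{\frac{1}{5} \cdot 417 - 85202} = \frac{1}{\frac{417}{5} - 85202} = \frac{1}{- \frac{425593}{5}} = - \frac{5}{425593}$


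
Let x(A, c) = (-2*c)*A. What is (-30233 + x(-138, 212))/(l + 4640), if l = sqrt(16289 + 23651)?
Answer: 6560728/1074483 - 28279*sqrt(9985)/10744830 ≈ 5.8429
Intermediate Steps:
l = 2*sqrt(9985) (l = sqrt(39940) = 2*sqrt(9985) ≈ 199.85)
x(A, c) = -2*A*c
(-30233 + x(-138, 212))/(l + 4640) = (-30233 - 2*(-138)*212)/(2*sqrt(9985) + 4640) = (-30233 + 58512)/(4640 + 2*sqrt(9985)) = 28279/(4640 + 2*sqrt(9985))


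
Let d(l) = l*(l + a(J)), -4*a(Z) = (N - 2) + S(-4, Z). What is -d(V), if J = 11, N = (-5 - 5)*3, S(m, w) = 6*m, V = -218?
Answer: -44472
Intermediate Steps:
N = -30 (N = -10*3 = -30)
a(Z) = 14 (a(Z) = -((-30 - 2) + 6*(-4))/4 = -(-32 - 24)/4 = -¼*(-56) = 14)
d(l) = l*(14 + l) (d(l) = l*(l + 14) = l*(14 + l))
-d(V) = -(-218)*(14 - 218) = -(-218)*(-204) = -1*44472 = -44472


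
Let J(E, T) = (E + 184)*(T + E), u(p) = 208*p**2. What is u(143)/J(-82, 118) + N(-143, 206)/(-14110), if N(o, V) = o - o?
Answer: 531674/459 ≈ 1158.3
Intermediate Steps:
N(o, V) = 0
J(E, T) = (184 + E)*(E + T)
u(143)/J(-82, 118) + N(-143, 206)/(-14110) = (208*143**2)/((-82)**2 + 184*(-82) + 184*118 - 82*118) + 0/(-14110) = (208*20449)/(6724 - 15088 + 21712 - 9676) + 0*(-1/14110) = 4253392/3672 + 0 = 4253392*(1/3672) + 0 = 531674/459 + 0 = 531674/459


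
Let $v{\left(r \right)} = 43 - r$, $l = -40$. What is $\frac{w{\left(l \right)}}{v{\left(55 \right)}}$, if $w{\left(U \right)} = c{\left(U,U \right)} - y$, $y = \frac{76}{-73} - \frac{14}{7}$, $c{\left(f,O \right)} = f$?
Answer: $\frac{1349}{438} \approx 3.0799$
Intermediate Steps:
$y = - \frac{222}{73}$ ($y = 76 \left(- \frac{1}{73}\right) - 2 = - \frac{76}{73} - 2 = - \frac{222}{73} \approx -3.0411$)
$w{\left(U \right)} = \frac{222}{73} + U$ ($w{\left(U \right)} = U - - \frac{222}{73} = U + \frac{222}{73} = \frac{222}{73} + U$)
$\frac{w{\left(l \right)}}{v{\left(55 \right)}} = \frac{\frac{222}{73} - 40}{43 - 55} = - \frac{2698}{73 \left(43 - 55\right)} = - \frac{2698}{73 \left(-12\right)} = \left(- \frac{2698}{73}\right) \left(- \frac{1}{12}\right) = \frac{1349}{438}$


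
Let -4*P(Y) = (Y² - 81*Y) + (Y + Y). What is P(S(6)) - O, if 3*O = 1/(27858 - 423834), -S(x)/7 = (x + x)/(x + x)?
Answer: -178783163/1187928 ≈ -150.50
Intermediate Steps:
S(x) = -7 (S(x) = -7*(x + x)/(x + x) = -7*2*x/(2*x) = -7*2*x*1/(2*x) = -7*1 = -7)
P(Y) = -Y²/4 + 79*Y/4 (P(Y) = -((Y² - 81*Y) + (Y + Y))/4 = -((Y² - 81*Y) + 2*Y)/4 = -(Y² - 79*Y)/4 = -Y²/4 + 79*Y/4)
O = -1/1187928 (O = 1/(3*(27858 - 423834)) = (⅓)/(-395976) = (⅓)*(-1/395976) = -1/1187928 ≈ -8.4180e-7)
P(S(6)) - O = (¼)*(-7)*(79 - 1*(-7)) - 1*(-1/1187928) = (¼)*(-7)*(79 + 7) + 1/1187928 = (¼)*(-7)*86 + 1/1187928 = -301/2 + 1/1187928 = -178783163/1187928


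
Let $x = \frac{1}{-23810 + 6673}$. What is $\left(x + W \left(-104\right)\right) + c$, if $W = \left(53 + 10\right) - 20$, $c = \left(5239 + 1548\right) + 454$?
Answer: $\frac{47452352}{17137} \approx 2769.0$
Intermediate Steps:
$x = - \frac{1}{17137}$ ($x = \frac{1}{-17137} = - \frac{1}{17137} \approx -5.8353 \cdot 10^{-5}$)
$c = 7241$ ($c = 6787 + 454 = 7241$)
$W = 43$ ($W = 63 - 20 = 43$)
$\left(x + W \left(-104\right)\right) + c = \left(- \frac{1}{17137} + 43 \left(-104\right)\right) + 7241 = \left(- \frac{1}{17137} - 4472\right) + 7241 = - \frac{76636665}{17137} + 7241 = \frac{47452352}{17137}$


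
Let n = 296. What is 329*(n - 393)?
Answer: -31913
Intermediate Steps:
329*(n - 393) = 329*(296 - 393) = 329*(-97) = -31913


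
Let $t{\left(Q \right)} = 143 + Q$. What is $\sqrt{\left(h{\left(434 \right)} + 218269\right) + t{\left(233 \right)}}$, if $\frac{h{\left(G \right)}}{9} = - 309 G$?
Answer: $i \sqrt{988309} \approx 994.14 i$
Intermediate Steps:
$h{\left(G \right)} = - 2781 G$ ($h{\left(G \right)} = 9 \left(- 309 G\right) = - 2781 G$)
$\sqrt{\left(h{\left(434 \right)} + 218269\right) + t{\left(233 \right)}} = \sqrt{\left(\left(-2781\right) 434 + 218269\right) + \left(143 + 233\right)} = \sqrt{\left(-1206954 + 218269\right) + 376} = \sqrt{-988685 + 376} = \sqrt{-988309} = i \sqrt{988309}$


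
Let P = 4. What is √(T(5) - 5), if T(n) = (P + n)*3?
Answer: √22 ≈ 4.6904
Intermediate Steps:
T(n) = 12 + 3*n (T(n) = (4 + n)*3 = 12 + 3*n)
√(T(5) - 5) = √((12 + 3*5) - 5) = √((12 + 15) - 5) = √(27 - 5) = √22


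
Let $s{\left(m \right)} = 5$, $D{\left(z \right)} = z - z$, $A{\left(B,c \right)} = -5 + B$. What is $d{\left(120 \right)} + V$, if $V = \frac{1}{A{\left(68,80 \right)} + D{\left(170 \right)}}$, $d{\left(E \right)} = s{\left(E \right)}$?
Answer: $\frac{316}{63} \approx 5.0159$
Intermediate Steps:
$D{\left(z \right)} = 0$
$d{\left(E \right)} = 5$
$V = \frac{1}{63}$ ($V = \frac{1}{\left(-5 + 68\right) + 0} = \frac{1}{63 + 0} = \frac{1}{63} \approx 0.015873$)
$d{\left(120 \right)} + V = 5 + \frac{1}{63} = \frac{316}{63}$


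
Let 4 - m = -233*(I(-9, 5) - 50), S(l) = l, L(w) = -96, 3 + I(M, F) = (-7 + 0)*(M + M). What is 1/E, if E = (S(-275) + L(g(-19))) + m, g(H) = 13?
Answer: 1/16642 ≈ 6.0089e-5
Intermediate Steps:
I(M, F) = -3 - 14*M (I(M, F) = -3 + (-7 + 0)*(M + M) = -3 - 14*M)
m = 17013 (m = 4 - (-233)*((-3 - 14*(-9)) - 50) = 4 - (-233)*((-3 + 126) - 50) = 4 - (-233)*(123 - 50) = 4 - (-233)*73 = 4 - 1*(-17009) = 4 + 17009 = 17013)
E = 16642 (E = (-275 - 96) + 17013 = -371 + 17013 = 16642)
1/E = 1/16642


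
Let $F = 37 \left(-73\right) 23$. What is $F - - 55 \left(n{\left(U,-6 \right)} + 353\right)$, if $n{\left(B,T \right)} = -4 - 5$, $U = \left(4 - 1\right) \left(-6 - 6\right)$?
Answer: $-43203$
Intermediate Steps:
$U = -36$ ($U = 3 \left(-12\right) = -36$)
$n{\left(B,T \right)} = -9$
$F = -62123$ ($F = \left(-2701\right) 23 = -62123$)
$F - - 55 \left(n{\left(U,-6 \right)} + 353\right) = -62123 - - 55 \left(-9 + 353\right) = -62123 - \left(-55\right) 344 = -62123 - -18920 = -62123 + 18920 = -43203$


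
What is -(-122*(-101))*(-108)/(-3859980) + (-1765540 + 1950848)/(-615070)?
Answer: -12781713068/19784649155 ≈ -0.64604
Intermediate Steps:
-(-122*(-101))*(-108)/(-3859980) + (-1765540 + 1950848)/(-615070) = -12322*(-108)*(-1/3859980) + 185308*(-1/615070) = -1*(-1330776)*(-1/3859980) - 92654/307535 = 1330776*(-1/3859980) - 92654/307535 = -110898/321665 - 92654/307535 = -12781713068/19784649155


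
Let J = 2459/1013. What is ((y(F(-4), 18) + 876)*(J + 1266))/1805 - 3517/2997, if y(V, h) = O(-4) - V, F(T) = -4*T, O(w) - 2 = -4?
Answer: 3297638270237/5479909605 ≈ 601.77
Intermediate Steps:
O(w) = -2 (O(w) = 2 - 4 = -2)
y(V, h) = -2 - V
J = 2459/1013 (J = 2459*(1/1013) = 2459/1013 ≈ 2.4274)
((y(F(-4), 18) + 876)*(J + 1266))/1805 - 3517/2997 = (((-2 - (-4)*(-4)) + 876)*(2459/1013 + 1266))/1805 - 3517/2997 = (((-2 - 1*16) + 876)*(1284917/1013))*(1/1805) - 3517*1/2997 = (((-2 - 16) + 876)*(1284917/1013))*(1/1805) - 3517/2997 = ((-18 + 876)*(1284917/1013))*(1/1805) - 3517/2997 = (858*(1284917/1013))*(1/1805) - 3517/2997 = (1102458786/1013)*(1/1805) - 3517/2997 = 1102458786/1828465 - 3517/2997 = 3297638270237/5479909605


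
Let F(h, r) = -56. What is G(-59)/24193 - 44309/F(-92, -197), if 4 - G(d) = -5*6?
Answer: 1071969541/1354808 ≈ 791.23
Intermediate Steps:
G(d) = 34 (G(d) = 4 - (-5)*6 = 4 - 1*(-30) = 4 + 30 = 34)
G(-59)/24193 - 44309/F(-92, -197) = 34/24193 - 44309/(-56) = 34*(1/24193) - 44309*(-1/56) = 34/24193 + 44309/56 = 1071969541/1354808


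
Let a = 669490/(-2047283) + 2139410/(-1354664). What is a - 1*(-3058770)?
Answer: 4241564011694081925/1386690288956 ≈ 3.0588e+6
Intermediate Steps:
a = -2643455862195/1386690288956 (a = 669490*(-1/2047283) + 2139410*(-1/1354664) = -669490/2047283 - 1069705/677332 = -2643455862195/1386690288956 ≈ -1.9063)
a - 1*(-3058770) = -2643455862195/1386690288956 - 1*(-3058770) = -2643455862195/1386690288956 + 3058770 = 4241564011694081925/1386690288956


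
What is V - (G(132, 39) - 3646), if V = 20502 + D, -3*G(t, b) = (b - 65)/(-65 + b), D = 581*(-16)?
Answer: 44557/3 ≈ 14852.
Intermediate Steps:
D = -9296
G(t, b) = -⅓ (G(t, b) = -(b - 65)/(3*(-65 + b)) = -(-65 + b)/(3*(-65 + b)) = -⅓*1 = -⅓)
V = 11206 (V = 20502 - 9296 = 11206)
V - (G(132, 39) - 3646) = 11206 - (-⅓ - 3646) = 11206 - 1*(-10939/3) = 11206 + 10939/3 = 44557/3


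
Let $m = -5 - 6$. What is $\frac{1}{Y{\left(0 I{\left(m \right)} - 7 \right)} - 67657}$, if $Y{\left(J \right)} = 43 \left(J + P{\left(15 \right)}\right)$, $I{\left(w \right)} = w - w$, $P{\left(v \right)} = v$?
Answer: $- \frac{1}{67313} \approx -1.4856 \cdot 10^{-5}$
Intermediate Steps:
$m = -11$ ($m = -5 - 6 = -11$)
$I{\left(w \right)} = 0$
$Y{\left(J \right)} = 645 + 43 J$ ($Y{\left(J \right)} = 43 \left(J + 15\right) = 43 \left(15 + J\right) = 645 + 43 J$)
$\frac{1}{Y{\left(0 I{\left(m \right)} - 7 \right)} - 67657} = \frac{1}{\left(645 + 43 \left(0 \cdot 0 - 7\right)\right) - 67657} = \frac{1}{\left(645 + 43 \left(0 - 7\right)\right) - 67657} = \frac{1}{\left(645 + 43 \left(-7\right)\right) - 67657} = \frac{1}{\left(645 - 301\right) - 67657} = \frac{1}{344 - 67657} = \frac{1}{-67313} = - \frac{1}{67313}$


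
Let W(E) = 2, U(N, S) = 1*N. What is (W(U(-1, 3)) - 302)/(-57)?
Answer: 100/19 ≈ 5.2632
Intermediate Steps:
U(N, S) = N
(W(U(-1, 3)) - 302)/(-57) = (2 - 302)/(-57) = -300*(-1/57) = 100/19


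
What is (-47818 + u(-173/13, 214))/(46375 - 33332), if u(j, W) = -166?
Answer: -47984/13043 ≈ -3.6789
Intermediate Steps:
(-47818 + u(-173/13, 214))/(46375 - 33332) = (-47818 - 166)/(46375 - 33332) = -47984/13043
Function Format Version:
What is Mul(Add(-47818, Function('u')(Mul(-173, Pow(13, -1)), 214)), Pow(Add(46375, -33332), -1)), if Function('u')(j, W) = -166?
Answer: Rational(-47984, 13043) ≈ -3.6789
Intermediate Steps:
Mul(Add(-47818, Function('u')(Mul(-173, Pow(13, -1)), 214)), Pow(Add(46375, -33332), -1)) = Mul(Add(-47818, -166), Pow(Add(46375, -33332), -1)) = Mul(-47984, Pow(13043, -1)) = Mul(-47984, Rational(1, 13043)) = Rational(-47984, 13043)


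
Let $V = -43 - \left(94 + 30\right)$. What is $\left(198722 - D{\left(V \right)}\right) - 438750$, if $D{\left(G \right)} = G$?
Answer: $-239861$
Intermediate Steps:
$V = -167$ ($V = -43 - 124 = -167$)
$\left(198722 - D{\left(V \right)}\right) - 438750 = \left(198722 - -167\right) - 438750 = \left(198722 + 167\right) - 438750 = 198889 - 438750 = -239861$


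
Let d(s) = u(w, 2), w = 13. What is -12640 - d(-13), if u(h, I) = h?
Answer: -12653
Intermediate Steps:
d(s) = 13
-12640 - d(-13) = -12640 - 1*13 = -12640 - 13 = -12653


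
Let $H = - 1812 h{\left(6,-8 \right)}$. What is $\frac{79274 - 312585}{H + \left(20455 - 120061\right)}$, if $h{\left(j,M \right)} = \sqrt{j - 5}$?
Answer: $\frac{233311}{101418} \approx 2.3005$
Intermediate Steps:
$h{\left(j,M \right)} = \sqrt{-5 + j}$
$H = -1812$ ($H = - 1812 \sqrt{-5 + 6} = - 1812 \sqrt{1} = \left(-1812\right) 1 = -1812$)
$\frac{79274 - 312585}{H + \left(20455 - 120061\right)} = \frac{79274 - 312585}{-1812 + \left(20455 - 120061\right)} = - \frac{233311}{-1812 - 99606} = - \frac{233311}{-101418} = \left(-233311\right) \left(- \frac{1}{101418}\right) = \frac{233311}{101418}$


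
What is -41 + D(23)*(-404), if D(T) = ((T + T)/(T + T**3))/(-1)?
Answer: -10461/265 ≈ -39.475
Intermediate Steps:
D(T) = -2*T/(T + T**3)
-41 + D(23)*(-404) = -41 - 2/(1 + 23**2)*(-404) = -41 - 2/(1 + 529)*(-404) = -41 - 2/530*(-404) = -41 - 2*1/530*(-404) = -41 - 1/265*(-404) = -41 + 404/265 = -10461/265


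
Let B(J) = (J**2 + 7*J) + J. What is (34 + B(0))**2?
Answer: 1156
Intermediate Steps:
B(J) = J**2 + 8*J
(34 + B(0))**2 = (34 + 0*(8 + 0))**2 = (34 + 0*8)**2 = (34 + 0)**2 = 34**2 = 1156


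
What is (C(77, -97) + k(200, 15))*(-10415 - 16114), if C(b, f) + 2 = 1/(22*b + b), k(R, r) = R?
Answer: -9302632611/1771 ≈ -5.2528e+6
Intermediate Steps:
C(b, f) = -2 + 1/(23*b) (C(b, f) = -2 + 1/(22*b + b) = -2 + 1/(23*b))
(C(77, -97) + k(200, 15))*(-10415 - 16114) = ((-2 + (1/23)/77) + 200)*(-10415 - 16114) = ((-2 + (1/23)*(1/77)) + 200)*(-26529) = ((-2 + 1/1771) + 200)*(-26529) = (-3541/1771 + 200)*(-26529) = (350659/1771)*(-26529) = -9302632611/1771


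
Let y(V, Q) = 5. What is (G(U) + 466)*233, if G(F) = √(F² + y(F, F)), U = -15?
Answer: 108578 + 233*√230 ≈ 1.1211e+5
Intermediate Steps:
G(F) = √(5 + F²) (G(F) = √(F² + 5) = √(5 + F²))
(G(U) + 466)*233 = (√(5 + (-15)²) + 466)*233 = (√(5 + 225) + 466)*233 = (√230 + 466)*233 = (466 + √230)*233 = 108578 + 233*√230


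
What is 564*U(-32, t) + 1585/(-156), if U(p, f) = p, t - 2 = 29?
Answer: -2817073/156 ≈ -18058.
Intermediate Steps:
t = 31 (t = 2 + 29 = 31)
564*U(-32, t) + 1585/(-156) = 564*(-32) + 1585/(-156) = -18048 + 1585*(-1/156) = -18048 - 1585/156 = -2817073/156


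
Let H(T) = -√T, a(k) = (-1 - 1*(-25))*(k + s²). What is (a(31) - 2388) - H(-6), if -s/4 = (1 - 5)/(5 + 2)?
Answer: -74412/49 + I*√6 ≈ -1518.6 + 2.4495*I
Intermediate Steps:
s = 16/7 (s = -4*(1 - 5)/(5 + 2) = -(-16)/7 = -4*(-4/7) = 16/7 ≈ 2.2857)
a(k) = 6144/49 + 24*k (a(k) = (-1 - 1*(-25))*(k + (16/7)²) = (-1 + 25)*(k + 256/49) = 24*(256/49 + k) = 6144/49 + 24*k)
(a(31) - 2388) - H(-6) = ((6144/49 + 24*31) - 2388) - (-1)*√(-6) = ((6144/49 + 744) - 2388) - (-1)*I*√6 = (42600/49 - 2388) - (-1)*I*√6 = -74412/49 + I*√6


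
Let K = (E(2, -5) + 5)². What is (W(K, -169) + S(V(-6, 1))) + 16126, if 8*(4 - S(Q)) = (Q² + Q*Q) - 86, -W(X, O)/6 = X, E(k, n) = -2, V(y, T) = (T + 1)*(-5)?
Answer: 64247/4 ≈ 16062.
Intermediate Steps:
V(y, T) = -5 - 5*T (V(y, T) = (1 + T)*(-5) = -5 - 5*T)
K = 9 (K = (-2 + 5)² = 3² = 9)
W(X, O) = -6*X
S(Q) = 59/4 - Q²/4 (S(Q) = 4 - ((Q² + Q*Q) - 86)/8 = 4 - ((Q² + Q²) - 86)/8 = 4 - (2*Q² - 86)/8 = 4 - (-86 + 2*Q²)/8 = 4 + (43/4 - Q²/4) = 59/4 - Q²/4)
(W(K, -169) + S(V(-6, 1))) + 16126 = (-6*9 + (59/4 - (-5 - 5*1)²/4)) + 16126 = (-54 + (59/4 - (-5 - 5)²/4)) + 16126 = (-54 + (59/4 - ¼*(-10)²)) + 16126 = (-54 + (59/4 - ¼*100)) + 16126 = (-54 + (59/4 - 25)) + 16126 = (-54 - 41/4) + 16126 = -257/4 + 16126 = 64247/4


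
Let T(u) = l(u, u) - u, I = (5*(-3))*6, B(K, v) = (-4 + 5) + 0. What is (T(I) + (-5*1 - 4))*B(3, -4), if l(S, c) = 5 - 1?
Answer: 85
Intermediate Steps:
l(S, c) = 4
B(K, v) = 1 (B(K, v) = 1 + 0 = 1)
I = -90 (I = -15*6 = -90)
T(u) = 4 - u
(T(I) + (-5*1 - 4))*B(3, -4) = ((4 - 1*(-90)) + (-5*1 - 4))*1 = ((4 + 90) + (-5 - 4))*1 = (94 - 9)*1 = 85*1 = 85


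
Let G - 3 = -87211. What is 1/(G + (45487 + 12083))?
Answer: -1/29638 ≈ -3.3740e-5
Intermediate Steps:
G = -87208 (G = 3 - 87211 = -87208)
1/(G + (45487 + 12083)) = 1/(-87208 + (45487 + 12083)) = 1/(-87208 + 57570) = 1/(-29638) = -1/29638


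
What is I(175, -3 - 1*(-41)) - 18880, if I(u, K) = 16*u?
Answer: -16080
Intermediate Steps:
I(175, -3 - 1*(-41)) - 18880 = 16*175 - 18880 = 2800 - 18880 = -16080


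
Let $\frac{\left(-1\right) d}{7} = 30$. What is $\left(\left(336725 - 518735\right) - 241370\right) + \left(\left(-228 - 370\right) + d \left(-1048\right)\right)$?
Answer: $-203898$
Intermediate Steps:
$d = -210$ ($d = \left(-7\right) 30 = -210$)
$\left(\left(336725 - 518735\right) - 241370\right) + \left(\left(-228 - 370\right) + d \left(-1048\right)\right) = \left(\left(336725 - 518735\right) - 241370\right) - -219482 = \left(-182010 - 241370\right) + \left(\left(-228 - 370\right) + 220080\right) = -423380 + \left(-598 + 220080\right) = -423380 + 219482 = -203898$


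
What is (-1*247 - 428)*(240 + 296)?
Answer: -361800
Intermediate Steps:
(-1*247 - 428)*(240 + 296) = (-247 - 428)*536 = -675*536 = -361800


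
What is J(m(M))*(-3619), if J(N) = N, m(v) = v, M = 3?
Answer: -10857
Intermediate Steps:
J(m(M))*(-3619) = 3*(-3619) = -10857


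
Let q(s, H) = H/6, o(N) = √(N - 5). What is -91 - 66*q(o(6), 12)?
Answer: -223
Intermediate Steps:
o(N) = √(-5 + N)
q(s, H) = H/6 (q(s, H) = H*(⅙) = H/6)
-91 - 66*q(o(6), 12) = -91 - 11*12 = -91 - 66*2 = -91 - 132 = -223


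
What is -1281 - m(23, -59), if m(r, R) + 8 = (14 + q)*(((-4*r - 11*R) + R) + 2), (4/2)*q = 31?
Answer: -16023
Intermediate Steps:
q = 31/2 (q = (1/2)*31 = 31/2 ≈ 15.500)
m(r, R) = 51 - 295*R - 118*r (m(r, R) = -8 + (14 + 31/2)*(((-4*r - 11*R) + R) + 2) = -8 + 59*(((-11*R - 4*r) + R) + 2)/2 = -8 + 59*((-10*R - 4*r) + 2)/2 = -8 + 59*(2 - 10*R - 4*r)/2 = -8 + (59 - 295*R - 118*r) = 51 - 295*R - 118*r)
-1281 - m(23, -59) = -1281 - (51 - 295*(-59) - 118*23) = -1281 - (51 + 17405 - 2714) = -1281 - 1*14742 = -1281 - 14742 = -16023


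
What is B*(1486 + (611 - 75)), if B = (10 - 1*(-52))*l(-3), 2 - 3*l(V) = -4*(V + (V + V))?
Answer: -1420792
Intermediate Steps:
l(V) = 2/3 + 4*V (l(V) = 2/3 - (-4)*(V + (V + V))/3 = 2/3 - (-4)*(V + 2*V)/3 = 2/3 - (-4)*3*V/3 = 2/3 - (-4)*V = 2/3 + 4*V)
B = -2108/3 (B = (10 - 1*(-52))*(2/3 + 4*(-3)) = (10 + 52)*(2/3 - 12) = 62*(-34/3) = -2108/3 ≈ -702.67)
B*(1486 + (611 - 75)) = -2108*(1486 + (611 - 75))/3 = -2108*(1486 + 536)/3 = -2108/3*2022 = -1420792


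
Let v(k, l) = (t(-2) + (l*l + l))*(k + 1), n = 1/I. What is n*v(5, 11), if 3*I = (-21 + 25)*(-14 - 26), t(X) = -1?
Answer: -1179/80 ≈ -14.738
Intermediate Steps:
I = -160/3 (I = ((-21 + 25)*(-14 - 26))/3 = (4*(-40))/3 = (⅓)*(-160) = -160/3 ≈ -53.333)
n = -3/160 (n = 1/(-160/3) = -3/160 ≈ -0.018750)
v(k, l) = (1 + k)*(-1 + l + l²) (v(k, l) = (-1 + (l*l + l))*(k + 1) = (-1 + (l² + l))*(1 + k) = (-1 + (l + l²))*(1 + k) = (-1 + l + l²)*(1 + k) = (1 + k)*(-1 + l + l²))
n*v(5, 11) = -3*(-1 + 11 + 11² - 1*5 + 5*11 + 5*11²)/160 = -3*(-1 + 11 + 121 - 5 + 55 + 5*121)/160 = -3*(-1 + 11 + 121 - 5 + 55 + 605)/160 = -3/160*786 = -1179/80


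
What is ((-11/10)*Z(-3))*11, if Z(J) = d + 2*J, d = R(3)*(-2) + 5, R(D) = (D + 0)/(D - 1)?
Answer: 242/5 ≈ 48.400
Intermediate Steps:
R(D) = D/(-1 + D)
d = 2 (d = (3/(-1 + 3))*(-2) + 5 = (3/2)*(-2) + 5 = -3 + 5 = 2)
Z(J) = 2 + 2*J
((-11/10)*Z(-3))*11 = ((-11/10)*(2 + 2*(-3)))*11 = ((-11*⅒)*(2 - 6))*11 = -11/10*(-4)*11 = (22/5)*11 = 242/5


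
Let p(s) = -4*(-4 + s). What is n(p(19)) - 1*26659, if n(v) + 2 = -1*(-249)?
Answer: -26412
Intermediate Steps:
p(s) = 16 - 4*s
n(v) = 247 (n(v) = -2 - 1*(-249) = -2 + 249 = 247)
n(p(19)) - 1*26659 = 247 - 1*26659 = 247 - 26659 = -26412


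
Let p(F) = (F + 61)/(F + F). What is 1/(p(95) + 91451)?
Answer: 95/8687923 ≈ 1.0935e-5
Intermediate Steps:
p(F) = (61 + F)/(2*F) (p(F) = (61 + F)/((2*F)) = (61 + F)*(1/(2*F)) = (61 + F)/(2*F))
1/(p(95) + 91451) = 1/((½)*(61 + 95)/95 + 91451) = 1/((½)*(1/95)*156 + 91451) = 1/(78/95 + 91451) = 1/(8687923/95) = 95/8687923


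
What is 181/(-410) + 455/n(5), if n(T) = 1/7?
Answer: 1305669/410 ≈ 3184.6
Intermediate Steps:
n(T) = 1/7
181/(-410) + 455/n(5) = 181/(-410) + 455/(1/7) = 181*(-1/410) + 455*7 = -181/410 + 3185 = 1305669/410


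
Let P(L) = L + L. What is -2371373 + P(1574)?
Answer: -2368225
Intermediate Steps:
P(L) = 2*L
-2371373 + P(1574) = -2371373 + 2*1574 = -2371373 + 3148 = -2368225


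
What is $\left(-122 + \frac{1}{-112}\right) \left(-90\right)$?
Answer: $\frac{614925}{56} \approx 10981.0$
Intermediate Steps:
$\left(-122 + \frac{1}{-112}\right) \left(-90\right) = \left(-122 - \frac{1}{112}\right) \left(-90\right) = \left(- \frac{13665}{112}\right) \left(-90\right) = \frac{614925}{56}$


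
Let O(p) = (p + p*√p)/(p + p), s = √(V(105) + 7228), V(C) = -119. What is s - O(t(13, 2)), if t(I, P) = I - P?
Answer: -½ + √7109 - √11/2 ≈ 82.157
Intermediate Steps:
s = √7109 (s = √(-119 + 7228) = √7109 ≈ 84.315)
O(p) = (p + p^(3/2))/(2*p) (O(p) = (p + p^(3/2))/((2*p)) = (p + p^(3/2))*(1/(2*p)) = (p + p^(3/2))/(2*p))
s - O(t(13, 2)) = √7109 - (½ + √(13 - 1*2)/2) = √7109 - (½ + √(13 - 2)/2) = √7109 - (½ + √11/2) = √7109 + (-½ - √11/2) = -½ + √7109 - √11/2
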